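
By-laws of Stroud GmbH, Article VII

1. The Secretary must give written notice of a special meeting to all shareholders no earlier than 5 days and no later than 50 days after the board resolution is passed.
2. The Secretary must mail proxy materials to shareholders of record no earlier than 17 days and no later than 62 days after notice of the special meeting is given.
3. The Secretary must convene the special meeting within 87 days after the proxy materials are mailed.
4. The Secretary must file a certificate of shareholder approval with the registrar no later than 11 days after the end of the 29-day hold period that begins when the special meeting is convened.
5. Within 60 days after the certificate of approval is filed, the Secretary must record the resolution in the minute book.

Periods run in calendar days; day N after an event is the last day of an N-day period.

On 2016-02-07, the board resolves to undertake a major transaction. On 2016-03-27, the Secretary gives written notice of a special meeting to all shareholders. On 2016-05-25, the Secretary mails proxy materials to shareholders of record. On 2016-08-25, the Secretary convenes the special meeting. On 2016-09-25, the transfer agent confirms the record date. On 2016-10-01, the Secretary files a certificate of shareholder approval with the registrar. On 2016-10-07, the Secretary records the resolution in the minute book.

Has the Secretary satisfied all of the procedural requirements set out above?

No

(1) the permitted window runs from 2016-02-07 + 5 = 2016-02-12 to 2016-02-07 + 50 = 2016-03-28; done 2016-03-27 — within the window.
(2) the permitted window runs from 2016-03-27 + 17 = 2016-04-13 to 2016-03-27 + 62 = 2016-05-28; done 2016-05-25 — within the window.
(3) due by 2016-05-25 + 87 days = 2016-08-20; 2016-08-25 misses that deadline by 5 days.
That is the first point of non-compliance.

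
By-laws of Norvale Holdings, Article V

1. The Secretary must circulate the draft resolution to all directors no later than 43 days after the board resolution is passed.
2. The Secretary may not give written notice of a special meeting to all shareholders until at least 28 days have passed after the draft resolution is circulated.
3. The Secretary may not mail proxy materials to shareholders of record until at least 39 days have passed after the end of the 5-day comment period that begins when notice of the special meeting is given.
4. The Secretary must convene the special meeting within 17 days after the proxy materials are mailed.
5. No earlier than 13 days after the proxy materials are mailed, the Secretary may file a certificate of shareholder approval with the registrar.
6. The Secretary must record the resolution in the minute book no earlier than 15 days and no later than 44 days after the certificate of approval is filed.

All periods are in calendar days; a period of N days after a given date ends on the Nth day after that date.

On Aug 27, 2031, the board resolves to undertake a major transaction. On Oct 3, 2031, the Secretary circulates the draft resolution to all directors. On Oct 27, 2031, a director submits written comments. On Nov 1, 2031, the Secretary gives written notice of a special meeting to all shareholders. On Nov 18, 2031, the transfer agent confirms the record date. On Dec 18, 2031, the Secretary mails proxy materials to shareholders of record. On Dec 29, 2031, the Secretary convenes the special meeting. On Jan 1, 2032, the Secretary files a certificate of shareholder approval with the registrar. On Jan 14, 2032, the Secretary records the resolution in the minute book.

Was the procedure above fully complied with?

No

Step 1 — counting 43 days from Aug 27, 2031 (when the board resolution is passed) gives a deadline of Oct 9, 2031; Oct 3, 2031 is within that limit.
Step 2 — must wait 28 days from Oct 3, 2031 (when the draft resolution is circulated), so not before Oct 31, 2031; done Nov 1, 2031 — permitted.
Step 3 — must wait 39 days from Nov 6, 2031 (end of the 5-day comment period, which began when notice of the special meeting is given on Nov 1, 2031), so not before Dec 15, 2031; done Dec 18, 2031 — permitted.
Step 4 — counting 17 days from Dec 18, 2031 (when the proxy materials are mailed) gives a deadline of Jan 4, 2032; completed Dec 29, 2031, before the deadline.
Step 5 — must wait 13 days from Dec 18, 2031 (when the proxy materials are mailed), so not before Dec 31, 2031; done Jan 1, 2032, after the minimum wait.
Step 6 — 15 and 44 days from Jan 1, 2032 (when the certificate of approval is filed) are Jan 16, 2032 and Feb 14, 2032 respectively; done Jan 14, 2032 — 2 days before the window opened.
The procedure was therefore not followed at step 6.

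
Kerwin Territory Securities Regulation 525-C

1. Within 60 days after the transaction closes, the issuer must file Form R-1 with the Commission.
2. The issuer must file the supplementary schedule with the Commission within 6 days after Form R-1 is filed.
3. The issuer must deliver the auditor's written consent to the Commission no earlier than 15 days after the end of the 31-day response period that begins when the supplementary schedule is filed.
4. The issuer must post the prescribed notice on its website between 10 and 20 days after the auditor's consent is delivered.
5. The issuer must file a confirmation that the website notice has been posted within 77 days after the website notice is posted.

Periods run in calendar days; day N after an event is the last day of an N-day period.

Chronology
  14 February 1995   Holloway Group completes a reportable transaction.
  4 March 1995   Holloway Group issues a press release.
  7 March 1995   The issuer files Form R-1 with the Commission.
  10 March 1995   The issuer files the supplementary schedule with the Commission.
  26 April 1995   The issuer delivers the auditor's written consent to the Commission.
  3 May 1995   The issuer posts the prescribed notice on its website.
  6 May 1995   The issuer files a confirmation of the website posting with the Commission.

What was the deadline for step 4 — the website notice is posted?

16 May 1995

Step 4 runs from 26 April 1995, when the auditor's consent is delivered. The window is 10–20 days after 26 April 1995; it closes on 16 May 1995.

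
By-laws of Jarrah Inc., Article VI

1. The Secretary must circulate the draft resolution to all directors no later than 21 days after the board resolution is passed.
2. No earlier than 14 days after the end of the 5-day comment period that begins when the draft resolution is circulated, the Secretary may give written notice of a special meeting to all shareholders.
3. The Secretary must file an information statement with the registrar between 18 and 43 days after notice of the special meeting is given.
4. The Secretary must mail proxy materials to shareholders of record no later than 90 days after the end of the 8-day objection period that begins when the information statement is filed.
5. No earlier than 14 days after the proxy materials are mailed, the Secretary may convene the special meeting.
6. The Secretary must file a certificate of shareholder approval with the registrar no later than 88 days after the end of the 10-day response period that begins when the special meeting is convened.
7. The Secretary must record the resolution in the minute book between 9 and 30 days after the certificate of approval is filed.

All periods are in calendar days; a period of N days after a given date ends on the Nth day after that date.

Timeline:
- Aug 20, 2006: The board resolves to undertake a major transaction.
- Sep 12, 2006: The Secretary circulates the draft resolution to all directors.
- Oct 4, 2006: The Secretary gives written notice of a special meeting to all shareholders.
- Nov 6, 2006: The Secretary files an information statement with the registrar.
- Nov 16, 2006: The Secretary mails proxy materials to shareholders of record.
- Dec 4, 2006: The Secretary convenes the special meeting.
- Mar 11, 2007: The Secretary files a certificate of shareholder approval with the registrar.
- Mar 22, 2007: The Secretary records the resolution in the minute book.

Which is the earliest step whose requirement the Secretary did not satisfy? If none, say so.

(1) due by Aug 20, 2006 + 21 days = Sep 10, 2006; Sep 12, 2006 misses that deadline by 2 days.
The analysis stops there.

Step 1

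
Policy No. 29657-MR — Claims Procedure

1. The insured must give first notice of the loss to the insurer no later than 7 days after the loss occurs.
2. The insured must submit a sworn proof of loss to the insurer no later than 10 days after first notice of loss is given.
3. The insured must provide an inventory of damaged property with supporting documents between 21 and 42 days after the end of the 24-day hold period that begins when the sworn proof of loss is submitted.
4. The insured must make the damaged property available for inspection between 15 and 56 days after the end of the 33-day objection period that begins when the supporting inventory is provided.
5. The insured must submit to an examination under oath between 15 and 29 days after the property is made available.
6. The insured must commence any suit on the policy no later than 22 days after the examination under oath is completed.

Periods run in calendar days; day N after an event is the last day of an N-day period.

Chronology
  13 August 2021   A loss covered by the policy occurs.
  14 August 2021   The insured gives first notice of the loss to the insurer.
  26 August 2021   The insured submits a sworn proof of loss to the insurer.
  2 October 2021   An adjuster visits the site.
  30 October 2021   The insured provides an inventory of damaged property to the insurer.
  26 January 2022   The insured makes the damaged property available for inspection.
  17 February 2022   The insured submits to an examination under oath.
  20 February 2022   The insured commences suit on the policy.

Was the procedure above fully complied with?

Step 1 — counting 7 days from 13 August 2021 (when the loss occurs) gives a deadline of 20 August 2021; 14 August 2021 is within that limit.
Step 2 — counting 10 days from 14 August 2021 (when first notice of loss is given) gives a deadline of 24 August 2021; not done until 26 August 2021, 2 days after the deadline.
That is the first point of non-compliance.

No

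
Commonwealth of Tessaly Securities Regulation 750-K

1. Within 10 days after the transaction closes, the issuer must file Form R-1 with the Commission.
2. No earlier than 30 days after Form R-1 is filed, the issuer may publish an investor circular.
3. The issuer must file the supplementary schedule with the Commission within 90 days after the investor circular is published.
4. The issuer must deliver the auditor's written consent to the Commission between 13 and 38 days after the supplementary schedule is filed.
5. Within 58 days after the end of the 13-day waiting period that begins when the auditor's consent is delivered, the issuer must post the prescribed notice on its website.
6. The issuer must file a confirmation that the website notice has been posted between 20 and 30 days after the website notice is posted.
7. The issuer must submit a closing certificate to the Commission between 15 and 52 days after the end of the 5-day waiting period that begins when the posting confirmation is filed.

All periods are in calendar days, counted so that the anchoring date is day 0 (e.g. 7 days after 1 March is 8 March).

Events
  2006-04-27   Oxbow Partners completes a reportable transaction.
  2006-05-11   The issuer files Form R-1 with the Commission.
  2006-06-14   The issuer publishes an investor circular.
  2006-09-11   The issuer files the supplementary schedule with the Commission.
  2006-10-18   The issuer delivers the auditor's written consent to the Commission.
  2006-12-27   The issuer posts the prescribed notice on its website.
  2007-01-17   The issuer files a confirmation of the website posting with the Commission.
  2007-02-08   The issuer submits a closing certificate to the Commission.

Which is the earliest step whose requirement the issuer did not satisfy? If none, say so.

Step 1

Step 1: 10 days after 2006-04-27 (when the transaction closes) is 2006-05-07; done 2006-05-11 — 4 days late.
The procedure was therefore not followed at step 1.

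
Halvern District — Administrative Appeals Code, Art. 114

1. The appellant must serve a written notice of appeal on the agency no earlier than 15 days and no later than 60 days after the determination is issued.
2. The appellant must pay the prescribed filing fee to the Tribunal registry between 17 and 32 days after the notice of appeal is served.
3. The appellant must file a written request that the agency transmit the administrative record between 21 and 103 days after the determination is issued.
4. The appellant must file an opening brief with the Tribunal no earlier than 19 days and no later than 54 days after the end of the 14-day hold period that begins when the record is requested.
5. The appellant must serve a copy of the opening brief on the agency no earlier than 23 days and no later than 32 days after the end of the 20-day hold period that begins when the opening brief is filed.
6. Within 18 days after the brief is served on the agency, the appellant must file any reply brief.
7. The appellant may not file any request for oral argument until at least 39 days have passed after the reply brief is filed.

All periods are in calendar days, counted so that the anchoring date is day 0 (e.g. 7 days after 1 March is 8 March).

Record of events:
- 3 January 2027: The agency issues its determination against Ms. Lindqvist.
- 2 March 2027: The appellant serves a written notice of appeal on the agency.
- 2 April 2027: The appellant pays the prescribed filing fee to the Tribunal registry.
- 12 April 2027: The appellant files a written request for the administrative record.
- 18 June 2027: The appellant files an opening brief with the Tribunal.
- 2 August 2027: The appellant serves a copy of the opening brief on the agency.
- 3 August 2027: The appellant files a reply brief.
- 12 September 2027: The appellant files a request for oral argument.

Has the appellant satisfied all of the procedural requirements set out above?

Yes

Step 1 — 15 and 60 days from 3 January 2027 (when the determination is issued) are 18 January 2027 and 4 March 2027 respectively; done 2 March 2027 — within the window.
Step 2 — 17 and 32 days from 2 March 2027 (when the notice of appeal is served) are 19 March 2027 and 3 April 2027 respectively; 2 April 2027 falls inside that range.
Step 3 — 21 and 103 days from 3 January 2027 (when the determination is issued) are 24 January 2027 and 16 April 2027 respectively; 12 April 2027 falls inside that range.
Step 4 — 19 and 54 days from 26 April 2027 (end of the 14-day hold period, which began when the record is requested on 12 April 2027) are 15 May 2027 and 19 June 2027 respectively; 18 June 2027 falls inside that range.
Step 5 — 23 and 32 days from 8 July 2027 (end of the 20-day hold period, which began when the opening brief is filed on 18 June 2027) are 31 July 2027 and 9 August 2027 respectively; 2 August 2027 falls inside that range.
Step 6 — counting 18 days from 2 August 2027 (when the brief is served on the agency) gives a deadline of 20 August 2027; 3 August 2027 is within that limit.
Step 7 — must wait 39 days from 3 August 2027 (when the reply brief is filed), so not before 11 September 2027; 12 September 2027 is on or after that date.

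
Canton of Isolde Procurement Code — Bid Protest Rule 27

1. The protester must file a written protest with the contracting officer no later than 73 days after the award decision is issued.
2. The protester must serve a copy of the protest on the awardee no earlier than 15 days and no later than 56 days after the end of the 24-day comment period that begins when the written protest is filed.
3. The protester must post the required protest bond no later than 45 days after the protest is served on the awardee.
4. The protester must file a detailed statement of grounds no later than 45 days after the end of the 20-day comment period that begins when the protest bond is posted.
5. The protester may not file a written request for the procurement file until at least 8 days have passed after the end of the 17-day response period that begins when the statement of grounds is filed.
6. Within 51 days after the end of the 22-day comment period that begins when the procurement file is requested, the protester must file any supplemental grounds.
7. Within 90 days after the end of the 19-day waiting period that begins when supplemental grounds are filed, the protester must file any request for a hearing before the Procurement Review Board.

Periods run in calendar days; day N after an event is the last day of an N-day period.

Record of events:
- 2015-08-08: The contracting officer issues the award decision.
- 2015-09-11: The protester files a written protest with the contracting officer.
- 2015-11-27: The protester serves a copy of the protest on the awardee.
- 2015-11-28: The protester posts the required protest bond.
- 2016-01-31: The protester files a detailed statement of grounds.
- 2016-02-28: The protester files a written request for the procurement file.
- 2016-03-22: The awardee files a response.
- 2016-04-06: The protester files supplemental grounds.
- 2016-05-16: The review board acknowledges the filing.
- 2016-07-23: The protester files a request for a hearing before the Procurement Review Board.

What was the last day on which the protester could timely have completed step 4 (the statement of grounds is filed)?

The protest bond is posted on 2015-11-28; the 20-day comment period therefore ends 2015-12-18, and step 4 runs from that date. 45 days after 2015-12-18 is 2016-02-01.

2016-02-01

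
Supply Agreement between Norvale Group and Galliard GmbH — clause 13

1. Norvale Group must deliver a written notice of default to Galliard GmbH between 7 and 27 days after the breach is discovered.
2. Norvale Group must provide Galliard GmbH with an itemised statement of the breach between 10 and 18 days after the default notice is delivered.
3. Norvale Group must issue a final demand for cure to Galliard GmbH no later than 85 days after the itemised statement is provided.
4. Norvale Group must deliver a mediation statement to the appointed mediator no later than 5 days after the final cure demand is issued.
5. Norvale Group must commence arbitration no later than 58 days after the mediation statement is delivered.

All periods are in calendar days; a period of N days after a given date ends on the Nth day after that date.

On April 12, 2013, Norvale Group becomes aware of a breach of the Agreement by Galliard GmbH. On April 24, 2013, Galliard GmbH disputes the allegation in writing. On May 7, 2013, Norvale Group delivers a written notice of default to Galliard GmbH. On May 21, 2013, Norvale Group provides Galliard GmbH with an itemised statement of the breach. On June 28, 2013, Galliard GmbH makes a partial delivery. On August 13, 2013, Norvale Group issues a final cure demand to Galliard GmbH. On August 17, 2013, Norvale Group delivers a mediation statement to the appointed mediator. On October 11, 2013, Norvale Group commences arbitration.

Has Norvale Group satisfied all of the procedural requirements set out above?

Yes

Step 1: the window is 7–27 days after April 12, 2013 (when the breach is discovered), so April 19, 2013 through May 9, 2013; done May 7, 2013, which is between those dates.
Step 2: the window is 10–18 days after May 7, 2013 (when the default notice is delivered), so May 17, 2013 through May 25, 2013; May 21, 2013 falls inside that range.
Step 3: 85 days after May 21, 2013 (when the itemised statement is provided) is August 14, 2013; done August 13, 2013 — timely.
Step 4: 5 days after August 13, 2013 (when the final cure demand is issued) is August 18, 2013; August 17, 2013 is within that limit.
Step 5: 58 days after August 17, 2013 (when the mediation statement is delivered) is October 14, 2013; October 11, 2013 is within that limit.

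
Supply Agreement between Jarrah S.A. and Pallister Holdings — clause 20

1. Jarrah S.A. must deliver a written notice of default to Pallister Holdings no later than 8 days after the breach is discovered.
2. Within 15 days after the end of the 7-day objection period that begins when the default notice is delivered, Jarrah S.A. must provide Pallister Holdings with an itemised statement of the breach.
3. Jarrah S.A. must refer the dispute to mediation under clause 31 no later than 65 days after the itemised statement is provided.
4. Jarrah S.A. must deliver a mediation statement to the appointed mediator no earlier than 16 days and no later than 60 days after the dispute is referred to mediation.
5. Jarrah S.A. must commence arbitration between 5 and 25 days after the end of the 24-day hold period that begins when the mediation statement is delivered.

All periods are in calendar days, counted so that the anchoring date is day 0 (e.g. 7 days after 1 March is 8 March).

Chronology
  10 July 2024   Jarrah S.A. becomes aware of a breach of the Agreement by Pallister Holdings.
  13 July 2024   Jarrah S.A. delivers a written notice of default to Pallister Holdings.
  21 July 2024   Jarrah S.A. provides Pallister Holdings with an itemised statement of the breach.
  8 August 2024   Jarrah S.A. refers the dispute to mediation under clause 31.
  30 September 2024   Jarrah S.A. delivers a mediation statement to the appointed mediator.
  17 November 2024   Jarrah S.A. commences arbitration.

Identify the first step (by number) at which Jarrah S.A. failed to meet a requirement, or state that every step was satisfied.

(1) due by 10 July 2024 + 8 days = 18 July 2024; completed 13 July 2024, before the deadline.
(2) due by 20 July 2024 + 15 days = 4 August 2024; done 21 July 2024 — timely.
(3) due by 21 July 2024 + 65 days = 24 September 2024; 8 August 2024 is within that limit.
(4) the permitted window runs from 8 August 2024 + 16 = 24 August 2024 to 8 August 2024 + 60 = 7 October 2024; done 30 September 2024 — within the window.
(5) the permitted window runs from 24 October 2024 + 5 = 29 October 2024 to 24 October 2024 + 25 = 18 November 2024; done 17 November 2024, which is between those dates.

None — every step was satisfied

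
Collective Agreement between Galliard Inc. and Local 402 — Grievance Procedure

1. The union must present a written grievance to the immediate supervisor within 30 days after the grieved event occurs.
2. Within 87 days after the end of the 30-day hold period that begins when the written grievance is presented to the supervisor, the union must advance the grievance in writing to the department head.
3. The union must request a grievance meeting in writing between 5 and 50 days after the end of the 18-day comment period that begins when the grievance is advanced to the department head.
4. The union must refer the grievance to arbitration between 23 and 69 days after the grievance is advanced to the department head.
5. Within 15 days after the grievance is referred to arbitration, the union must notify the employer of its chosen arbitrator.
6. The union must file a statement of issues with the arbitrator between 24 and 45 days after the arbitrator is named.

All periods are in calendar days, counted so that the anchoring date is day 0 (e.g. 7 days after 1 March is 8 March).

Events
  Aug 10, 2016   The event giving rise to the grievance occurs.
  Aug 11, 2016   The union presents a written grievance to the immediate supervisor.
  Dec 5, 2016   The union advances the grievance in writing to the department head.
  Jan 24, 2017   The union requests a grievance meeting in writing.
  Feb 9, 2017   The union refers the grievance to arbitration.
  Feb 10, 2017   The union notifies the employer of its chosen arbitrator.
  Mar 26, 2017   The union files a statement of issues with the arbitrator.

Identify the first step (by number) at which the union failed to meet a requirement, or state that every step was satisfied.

Step 1: 30 days after Aug 10, 2016 (when the grieved event occurs) is Sep 9, 2016; done Aug 11, 2016 — timely.
Step 2: 87 days after Sep 10, 2016 (end of the 30-day hold period, which began when the written grievance is presented to the supervisor on Aug 11, 2016) is Dec 6, 2016; done Dec 5, 2016 — timely.
Step 3: the window is 5–50 days after Dec 23, 2016 (end of the 18-day comment period, which began when the grievance is advanced to the department head on Dec 5, 2016), so Dec 28, 2016 through Feb 11, 2017; Jan 24, 2017 falls inside that range.
Step 4: the window is 23–69 days after Dec 5, 2016 (when the grievance is advanced to the department head), so Dec 28, 2016 through Feb 12, 2017; done Feb 9, 2017 — within the window.
Step 5: 15 days after Feb 9, 2017 (when the grievance is referred to arbitration) is Feb 24, 2017; completed Feb 10, 2017, before the deadline.
Step 6: the window is 24–45 days after Feb 10, 2017 (when the arbitrator is named), so Mar 6, 2017 through Mar 27, 2017; done Mar 26, 2017, which is between those dates.

None — every step was satisfied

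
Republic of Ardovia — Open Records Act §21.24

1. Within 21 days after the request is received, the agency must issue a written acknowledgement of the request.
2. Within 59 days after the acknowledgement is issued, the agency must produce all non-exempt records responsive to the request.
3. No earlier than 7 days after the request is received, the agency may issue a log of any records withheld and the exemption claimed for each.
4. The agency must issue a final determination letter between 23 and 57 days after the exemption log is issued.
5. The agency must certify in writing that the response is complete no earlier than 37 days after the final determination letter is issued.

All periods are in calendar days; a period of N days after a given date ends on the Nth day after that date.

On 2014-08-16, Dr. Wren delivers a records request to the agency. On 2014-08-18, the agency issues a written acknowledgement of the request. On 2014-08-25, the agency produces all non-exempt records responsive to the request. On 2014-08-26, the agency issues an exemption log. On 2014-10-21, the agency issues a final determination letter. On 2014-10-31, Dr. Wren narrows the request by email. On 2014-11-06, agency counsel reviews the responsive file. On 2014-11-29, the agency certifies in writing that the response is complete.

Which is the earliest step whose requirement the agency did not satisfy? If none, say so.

None — every step was satisfied

Step 1: 21 days after 2014-08-16 (when the request is received) is 2014-09-06; completed 2014-08-18, before the deadline.
Step 2: 59 days after 2014-08-18 (when the acknowledgement is issued) is 2014-10-16; done 2014-08-25 — timely.
Step 3: the earliest permitted date is 7 days after 2014-08-16 (when the request is received), i.e. 2014-08-23; done 2014-08-26 — permitted.
Step 4: the window is 23–57 days after 2014-08-26 (when the exemption log is issued), so 2014-09-18 through 2014-10-22; done 2014-10-21 — within the window.
Step 5: the earliest permitted date is 37 days after 2014-10-21 (when the final determination letter is issued), i.e. 2014-11-27; done 2014-11-29 — permitted.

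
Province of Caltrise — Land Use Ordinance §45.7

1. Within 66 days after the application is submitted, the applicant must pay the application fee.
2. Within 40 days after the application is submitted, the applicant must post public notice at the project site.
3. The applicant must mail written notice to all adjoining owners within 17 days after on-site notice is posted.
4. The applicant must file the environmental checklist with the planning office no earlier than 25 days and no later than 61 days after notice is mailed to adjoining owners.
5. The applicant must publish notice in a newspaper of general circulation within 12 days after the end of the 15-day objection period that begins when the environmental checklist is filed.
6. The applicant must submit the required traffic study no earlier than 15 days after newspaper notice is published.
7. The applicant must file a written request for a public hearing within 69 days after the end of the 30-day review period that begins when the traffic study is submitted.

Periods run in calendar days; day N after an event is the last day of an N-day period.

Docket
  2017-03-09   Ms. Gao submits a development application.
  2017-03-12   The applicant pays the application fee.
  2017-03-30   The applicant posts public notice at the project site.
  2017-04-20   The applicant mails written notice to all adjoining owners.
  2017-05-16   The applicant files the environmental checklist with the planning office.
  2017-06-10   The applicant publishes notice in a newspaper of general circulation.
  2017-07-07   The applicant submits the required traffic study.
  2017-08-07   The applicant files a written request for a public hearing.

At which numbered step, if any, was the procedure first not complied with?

Step 3

(1) due by 2017-03-09 + 66 days = 2017-05-14; 2017-03-12 is within that limit.
(2) due by 2017-03-09 + 40 days = 2017-04-18; done 2017-03-30 — timely.
(3) due by 2017-03-30 + 17 days = 2017-04-16; 2017-04-20 misses that deadline by 4 days.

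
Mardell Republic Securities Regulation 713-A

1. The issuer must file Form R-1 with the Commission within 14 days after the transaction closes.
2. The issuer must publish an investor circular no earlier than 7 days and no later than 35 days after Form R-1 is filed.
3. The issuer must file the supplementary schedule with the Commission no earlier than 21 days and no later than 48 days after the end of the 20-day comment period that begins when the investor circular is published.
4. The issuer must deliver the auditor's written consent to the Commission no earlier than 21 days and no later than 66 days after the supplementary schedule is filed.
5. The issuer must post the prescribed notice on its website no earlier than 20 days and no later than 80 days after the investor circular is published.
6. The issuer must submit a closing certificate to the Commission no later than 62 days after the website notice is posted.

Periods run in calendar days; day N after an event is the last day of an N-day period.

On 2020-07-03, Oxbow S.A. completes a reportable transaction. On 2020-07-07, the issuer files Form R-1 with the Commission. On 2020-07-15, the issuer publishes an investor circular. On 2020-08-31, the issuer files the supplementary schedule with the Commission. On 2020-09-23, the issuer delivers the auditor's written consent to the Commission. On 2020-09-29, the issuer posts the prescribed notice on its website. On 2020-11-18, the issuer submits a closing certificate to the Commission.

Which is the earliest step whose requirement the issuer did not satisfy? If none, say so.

None — every step was satisfied

Step 1 — counting 14 days from 2020-07-03 (when the transaction closes) gives a deadline of 2020-07-17; completed 2020-07-07, before the deadline.
Step 2 — 7 and 35 days from 2020-07-07 (when Form R-1 is filed) are 2020-07-14 and 2020-08-11 respectively; done 2020-07-15, which is between those dates.
Step 3 — 21 and 48 days from 2020-08-04 (end of the 20-day comment period, which began when the investor circular is published on 2020-07-15) are 2020-08-25 and 2020-09-21 respectively; 2020-08-31 falls inside that range.
Step 4 — 21 and 66 days from 2020-08-31 (when the supplementary schedule is filed) are 2020-09-21 and 2020-11-05 respectively; 2020-09-23 falls inside that range.
Step 5 — 20 and 80 days from 2020-07-15 (when the investor circular is published) are 2020-08-04 and 2020-10-03 respectively; done 2020-09-29 — within the window.
Step 6 — counting 62 days from 2020-09-29 (when the website notice is posted) gives a deadline of 2020-11-30; 2020-11-18 is within that limit.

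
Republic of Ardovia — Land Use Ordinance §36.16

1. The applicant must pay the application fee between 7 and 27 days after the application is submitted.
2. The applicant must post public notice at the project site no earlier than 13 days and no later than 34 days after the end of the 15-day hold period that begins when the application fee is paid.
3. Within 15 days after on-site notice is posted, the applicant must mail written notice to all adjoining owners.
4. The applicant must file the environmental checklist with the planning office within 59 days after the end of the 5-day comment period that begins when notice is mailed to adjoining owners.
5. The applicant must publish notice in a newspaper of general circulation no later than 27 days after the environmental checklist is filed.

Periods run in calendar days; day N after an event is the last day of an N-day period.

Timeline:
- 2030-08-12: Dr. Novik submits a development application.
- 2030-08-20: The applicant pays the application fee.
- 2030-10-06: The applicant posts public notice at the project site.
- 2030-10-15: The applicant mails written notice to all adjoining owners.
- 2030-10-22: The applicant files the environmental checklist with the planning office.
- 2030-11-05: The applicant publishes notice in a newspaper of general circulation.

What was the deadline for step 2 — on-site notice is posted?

The application fee is paid on 2030-08-20; the 15-day hold period therefore ends 2030-09-04, and step 2 runs from that date. The window is 13–34 days after 2030-09-04; it closes on 2030-10-08.

2030-10-08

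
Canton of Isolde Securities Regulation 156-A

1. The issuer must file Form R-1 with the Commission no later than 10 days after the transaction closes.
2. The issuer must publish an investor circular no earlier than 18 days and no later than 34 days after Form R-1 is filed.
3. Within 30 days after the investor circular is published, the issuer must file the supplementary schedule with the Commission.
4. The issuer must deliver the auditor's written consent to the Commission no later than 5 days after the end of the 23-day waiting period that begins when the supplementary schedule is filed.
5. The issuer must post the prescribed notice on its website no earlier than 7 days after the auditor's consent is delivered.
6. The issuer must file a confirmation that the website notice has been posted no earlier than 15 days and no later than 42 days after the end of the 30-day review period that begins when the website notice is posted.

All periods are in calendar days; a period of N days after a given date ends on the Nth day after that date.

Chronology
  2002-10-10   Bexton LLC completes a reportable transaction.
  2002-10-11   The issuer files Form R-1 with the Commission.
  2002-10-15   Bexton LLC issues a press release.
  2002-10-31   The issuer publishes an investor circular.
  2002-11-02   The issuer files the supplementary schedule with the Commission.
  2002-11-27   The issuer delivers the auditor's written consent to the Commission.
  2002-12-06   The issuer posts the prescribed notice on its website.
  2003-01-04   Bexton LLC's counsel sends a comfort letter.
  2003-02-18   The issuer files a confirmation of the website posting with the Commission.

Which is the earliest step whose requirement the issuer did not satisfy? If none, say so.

Step 1: 10 days after 2002-10-10 (when the transaction closes) is 2002-10-20; 2002-10-11 is within that limit.
Step 2: the window is 18–34 days after 2002-10-11 (when Form R-1 is filed), so 2002-10-29 through 2002-11-14; done 2002-10-31, which is between those dates.
Step 3: 30 days after 2002-10-31 (when the investor circular is published) is 2002-11-30; completed 2002-11-02, before the deadline.
Step 4: 5 days after 2002-11-25 (end of the 23-day waiting period, which began when the supplementary schedule is filed on 2002-11-02) is 2002-11-30; done 2002-11-27 — timely.
Step 5: the earliest permitted date is 7 days after 2002-11-27 (when the auditor's consent is delivered), i.e. 2002-12-04; 2002-12-06 is on or after that date.
Step 6: the window is 15–42 days after 2003-01-05 (end of the 30-day review period, which began when the website notice is posted on 2002-12-06), so 2003-01-20 through 2003-02-16; done 2003-02-18 — 2 days after the window closed.
The procedure was therefore not followed at step 6.

Step 6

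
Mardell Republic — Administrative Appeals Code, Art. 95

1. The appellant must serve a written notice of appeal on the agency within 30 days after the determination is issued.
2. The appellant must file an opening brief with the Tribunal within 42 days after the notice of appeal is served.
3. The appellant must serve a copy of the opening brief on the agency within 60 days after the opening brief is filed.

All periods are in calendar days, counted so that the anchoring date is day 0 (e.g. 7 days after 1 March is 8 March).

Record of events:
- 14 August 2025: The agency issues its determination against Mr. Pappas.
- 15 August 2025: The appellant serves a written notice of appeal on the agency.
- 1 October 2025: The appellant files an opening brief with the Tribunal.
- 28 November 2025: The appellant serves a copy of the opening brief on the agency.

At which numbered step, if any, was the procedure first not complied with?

Step 2

(1) due by 14 August 2025 + 30 days = 13 September 2025; done 15 August 2025 — timely.
(2) due by 15 August 2025 + 42 days = 26 September 2025; not done until 1 October 2025, 5 days after the deadline.
The procedure was therefore not followed at step 2.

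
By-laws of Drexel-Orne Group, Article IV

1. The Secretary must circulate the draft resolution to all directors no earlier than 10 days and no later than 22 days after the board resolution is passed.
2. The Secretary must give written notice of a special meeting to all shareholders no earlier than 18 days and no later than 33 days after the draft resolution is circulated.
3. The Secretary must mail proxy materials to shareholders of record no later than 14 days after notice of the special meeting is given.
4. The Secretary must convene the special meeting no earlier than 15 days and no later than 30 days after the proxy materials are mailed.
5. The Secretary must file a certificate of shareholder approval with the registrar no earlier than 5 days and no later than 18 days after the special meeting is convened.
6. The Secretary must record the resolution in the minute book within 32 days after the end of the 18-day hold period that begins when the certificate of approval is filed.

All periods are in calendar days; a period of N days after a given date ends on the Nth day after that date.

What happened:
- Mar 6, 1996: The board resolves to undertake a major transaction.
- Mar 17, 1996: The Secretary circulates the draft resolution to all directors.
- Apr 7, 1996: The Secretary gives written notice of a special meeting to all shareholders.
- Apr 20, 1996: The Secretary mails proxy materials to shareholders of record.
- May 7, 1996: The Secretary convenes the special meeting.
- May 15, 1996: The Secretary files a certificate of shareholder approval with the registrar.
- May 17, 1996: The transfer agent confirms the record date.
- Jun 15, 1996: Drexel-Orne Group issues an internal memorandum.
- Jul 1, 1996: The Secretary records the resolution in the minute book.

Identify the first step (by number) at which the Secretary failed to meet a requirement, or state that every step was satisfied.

None — every step was satisfied

(1) the permitted window runs from Mar 6, 1996 + 10 = Mar 16, 1996 to Mar 6, 1996 + 22 = Mar 28, 1996; done Mar 17, 1996 — within the window.
(2) the permitted window runs from Mar 17, 1996 + 18 = Apr 4, 1996 to Mar 17, 1996 + 33 = Apr 19, 1996; Apr 7, 1996 falls inside that range.
(3) due by Apr 7, 1996 + 14 days = Apr 21, 1996; Apr 20, 1996 is within that limit.
(4) the permitted window runs from Apr 20, 1996 + 15 = May 5, 1996 to Apr 20, 1996 + 30 = May 20, 1996; done May 7, 1996 — within the window.
(5) the permitted window runs from May 7, 1996 + 5 = May 12, 1996 to May 7, 1996 + 18 = May 25, 1996; done May 15, 1996, which is between those dates.
(6) due by Jun 2, 1996 + 32 days = Jul 4, 1996; Jul 1, 1996 is within that limit.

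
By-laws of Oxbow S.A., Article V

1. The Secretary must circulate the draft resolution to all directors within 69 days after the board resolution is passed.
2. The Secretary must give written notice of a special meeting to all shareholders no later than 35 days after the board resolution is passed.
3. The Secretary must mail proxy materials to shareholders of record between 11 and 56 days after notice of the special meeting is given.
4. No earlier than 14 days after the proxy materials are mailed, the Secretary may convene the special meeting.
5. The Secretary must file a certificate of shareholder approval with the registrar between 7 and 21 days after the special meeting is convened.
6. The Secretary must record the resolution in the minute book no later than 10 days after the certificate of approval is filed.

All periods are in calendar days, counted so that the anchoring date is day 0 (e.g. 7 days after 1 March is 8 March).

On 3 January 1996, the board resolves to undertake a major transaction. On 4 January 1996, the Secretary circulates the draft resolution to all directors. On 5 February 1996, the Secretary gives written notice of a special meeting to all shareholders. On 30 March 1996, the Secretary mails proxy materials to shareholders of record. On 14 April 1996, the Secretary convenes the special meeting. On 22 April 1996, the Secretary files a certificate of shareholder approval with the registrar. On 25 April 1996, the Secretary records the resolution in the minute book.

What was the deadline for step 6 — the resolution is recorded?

Step 6 runs from 22 April 1996, when the certificate of approval is filed. 10 days after 22 April 1996 is 2 May 1996.

2 May 1996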